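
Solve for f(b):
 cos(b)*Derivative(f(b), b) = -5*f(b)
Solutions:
 f(b) = C1*sqrt(sin(b) - 1)*(sin(b)^2 - 2*sin(b) + 1)/(sqrt(sin(b) + 1)*(sin(b)^2 + 2*sin(b) + 1))


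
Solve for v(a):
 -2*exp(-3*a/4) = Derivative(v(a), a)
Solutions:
 v(a) = C1 + 8*exp(-3*a/4)/3


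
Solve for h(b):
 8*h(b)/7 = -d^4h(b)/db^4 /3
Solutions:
 h(b) = (C1*sin(6^(1/4)*7^(3/4)*b/7) + C2*cos(6^(1/4)*7^(3/4)*b/7))*exp(-6^(1/4)*7^(3/4)*b/7) + (C3*sin(6^(1/4)*7^(3/4)*b/7) + C4*cos(6^(1/4)*7^(3/4)*b/7))*exp(6^(1/4)*7^(3/4)*b/7)


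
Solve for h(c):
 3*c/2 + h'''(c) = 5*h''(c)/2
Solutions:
 h(c) = C1 + C2*c + C3*exp(5*c/2) + c^3/10 + 3*c^2/25


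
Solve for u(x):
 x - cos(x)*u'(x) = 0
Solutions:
 u(x) = C1 + Integral(x/cos(x), x)


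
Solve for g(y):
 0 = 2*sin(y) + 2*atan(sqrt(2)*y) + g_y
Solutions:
 g(y) = C1 - 2*y*atan(sqrt(2)*y) + sqrt(2)*log(2*y^2 + 1)/2 + 2*cos(y)


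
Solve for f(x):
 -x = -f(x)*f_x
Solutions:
 f(x) = -sqrt(C1 + x^2)
 f(x) = sqrt(C1 + x^2)


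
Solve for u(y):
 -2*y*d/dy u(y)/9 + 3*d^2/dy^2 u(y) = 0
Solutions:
 u(y) = C1 + C2*erfi(sqrt(3)*y/9)


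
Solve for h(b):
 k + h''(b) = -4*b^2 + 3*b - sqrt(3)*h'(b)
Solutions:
 h(b) = C1 + C2*exp(-sqrt(3)*b) - 4*sqrt(3)*b^3/9 + sqrt(3)*b^2/2 + 4*b^2/3 - sqrt(3)*b*k/3 - 8*sqrt(3)*b/9 - b


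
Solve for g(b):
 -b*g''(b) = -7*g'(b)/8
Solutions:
 g(b) = C1 + C2*b^(15/8)


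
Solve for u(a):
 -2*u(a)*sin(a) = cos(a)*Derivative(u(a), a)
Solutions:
 u(a) = C1*cos(a)^2


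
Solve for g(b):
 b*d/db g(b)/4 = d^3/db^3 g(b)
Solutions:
 g(b) = C1 + Integral(C2*airyai(2^(1/3)*b/2) + C3*airybi(2^(1/3)*b/2), b)


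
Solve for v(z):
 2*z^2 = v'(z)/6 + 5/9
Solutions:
 v(z) = C1 + 4*z^3 - 10*z/3


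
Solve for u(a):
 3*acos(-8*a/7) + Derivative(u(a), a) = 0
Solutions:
 u(a) = C1 - 3*a*acos(-8*a/7) - 3*sqrt(49 - 64*a^2)/8


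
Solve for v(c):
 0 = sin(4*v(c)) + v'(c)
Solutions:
 v(c) = -acos((-C1 - exp(8*c))/(C1 - exp(8*c)))/4 + pi/2
 v(c) = acos((-C1 - exp(8*c))/(C1 - exp(8*c)))/4


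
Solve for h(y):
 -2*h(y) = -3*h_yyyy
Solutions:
 h(y) = C1*exp(-2^(1/4)*3^(3/4)*y/3) + C2*exp(2^(1/4)*3^(3/4)*y/3) + C3*sin(2^(1/4)*3^(3/4)*y/3) + C4*cos(2^(1/4)*3^(3/4)*y/3)


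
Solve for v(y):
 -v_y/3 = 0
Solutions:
 v(y) = C1


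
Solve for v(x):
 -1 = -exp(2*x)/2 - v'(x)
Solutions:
 v(x) = C1 + x - exp(2*x)/4


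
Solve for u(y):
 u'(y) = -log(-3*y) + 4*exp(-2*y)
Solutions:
 u(y) = C1 - y*log(-y) + y*(1 - log(3)) - 2*exp(-2*y)


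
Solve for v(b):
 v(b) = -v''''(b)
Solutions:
 v(b) = (C1*sin(sqrt(2)*b/2) + C2*cos(sqrt(2)*b/2))*exp(-sqrt(2)*b/2) + (C3*sin(sqrt(2)*b/2) + C4*cos(sqrt(2)*b/2))*exp(sqrt(2)*b/2)


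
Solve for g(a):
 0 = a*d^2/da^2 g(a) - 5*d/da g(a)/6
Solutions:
 g(a) = C1 + C2*a^(11/6)


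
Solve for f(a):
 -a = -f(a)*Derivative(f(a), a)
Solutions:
 f(a) = -sqrt(C1 + a^2)
 f(a) = sqrt(C1 + a^2)


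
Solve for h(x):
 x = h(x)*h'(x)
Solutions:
 h(x) = -sqrt(C1 + x^2)
 h(x) = sqrt(C1 + x^2)


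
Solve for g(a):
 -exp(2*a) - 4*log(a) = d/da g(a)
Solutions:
 g(a) = C1 - 4*a*log(a) + 4*a - exp(2*a)/2


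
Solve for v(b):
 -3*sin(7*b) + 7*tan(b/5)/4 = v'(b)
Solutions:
 v(b) = C1 - 35*log(cos(b/5))/4 + 3*cos(7*b)/7


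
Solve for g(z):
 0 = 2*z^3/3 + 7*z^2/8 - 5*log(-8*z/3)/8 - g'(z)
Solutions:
 g(z) = C1 + z^4/6 + 7*z^3/24 - 5*z*log(-z)/8 + 5*z*(-3*log(2) + 1 + log(3))/8


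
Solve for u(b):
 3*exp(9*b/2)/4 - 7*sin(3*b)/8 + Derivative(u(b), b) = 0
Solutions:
 u(b) = C1 - exp(9*b/2)/6 - 7*cos(3*b)/24


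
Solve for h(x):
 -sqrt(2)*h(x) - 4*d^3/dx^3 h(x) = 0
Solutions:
 h(x) = C3*exp(-sqrt(2)*x/2) + (C1*sin(sqrt(6)*x/4) + C2*cos(sqrt(6)*x/4))*exp(sqrt(2)*x/4)


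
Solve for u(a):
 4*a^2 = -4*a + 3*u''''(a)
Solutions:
 u(a) = C1 + C2*a + C3*a^2 + C4*a^3 + a^6/270 + a^5/90


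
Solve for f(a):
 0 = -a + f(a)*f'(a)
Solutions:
 f(a) = -sqrt(C1 + a^2)
 f(a) = sqrt(C1 + a^2)


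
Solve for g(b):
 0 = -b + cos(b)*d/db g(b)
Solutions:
 g(b) = C1 + Integral(b/cos(b), b)


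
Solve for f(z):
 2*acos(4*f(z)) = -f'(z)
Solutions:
 Integral(1/acos(4*_y), (_y, f(z))) = C1 - 2*z


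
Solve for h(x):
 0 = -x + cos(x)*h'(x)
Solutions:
 h(x) = C1 + Integral(x/cos(x), x)


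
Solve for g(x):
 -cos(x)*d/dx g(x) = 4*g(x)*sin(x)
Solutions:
 g(x) = C1*cos(x)^4


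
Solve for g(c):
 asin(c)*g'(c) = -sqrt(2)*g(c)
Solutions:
 g(c) = C1*exp(-sqrt(2)*Integral(1/asin(c), c))


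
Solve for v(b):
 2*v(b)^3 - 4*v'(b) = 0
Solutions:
 v(b) = -sqrt(-1/(C1 + b))
 v(b) = sqrt(-1/(C1 + b))


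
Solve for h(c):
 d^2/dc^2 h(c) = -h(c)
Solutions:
 h(c) = C1*sin(c) + C2*cos(c)


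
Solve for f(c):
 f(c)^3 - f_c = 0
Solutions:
 f(c) = -sqrt(2)*sqrt(-1/(C1 + c))/2
 f(c) = sqrt(2)*sqrt(-1/(C1 + c))/2


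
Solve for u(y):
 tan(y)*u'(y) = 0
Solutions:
 u(y) = C1


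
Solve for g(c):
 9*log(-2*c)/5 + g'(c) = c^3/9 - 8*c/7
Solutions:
 g(c) = C1 + c^4/36 - 4*c^2/7 - 9*c*log(-c)/5 + 9*c*(1 - log(2))/5


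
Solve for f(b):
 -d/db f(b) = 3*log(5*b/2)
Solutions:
 f(b) = C1 - 3*b*log(b) + b*log(8/125) + 3*b


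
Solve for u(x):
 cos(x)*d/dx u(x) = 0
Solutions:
 u(x) = C1


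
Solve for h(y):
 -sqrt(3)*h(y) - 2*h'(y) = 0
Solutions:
 h(y) = C1*exp(-sqrt(3)*y/2)


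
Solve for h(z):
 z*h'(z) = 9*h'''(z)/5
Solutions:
 h(z) = C1 + Integral(C2*airyai(15^(1/3)*z/3) + C3*airybi(15^(1/3)*z/3), z)


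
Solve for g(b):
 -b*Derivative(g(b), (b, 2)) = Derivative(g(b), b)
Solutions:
 g(b) = C1 + C2*log(b)


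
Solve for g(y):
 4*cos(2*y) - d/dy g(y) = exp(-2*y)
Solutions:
 g(y) = C1 + 2*sin(2*y) + exp(-2*y)/2


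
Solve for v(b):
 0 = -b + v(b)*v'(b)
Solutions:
 v(b) = -sqrt(C1 + b^2)
 v(b) = sqrt(C1 + b^2)


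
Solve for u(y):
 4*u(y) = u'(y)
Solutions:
 u(y) = C1*exp(4*y)


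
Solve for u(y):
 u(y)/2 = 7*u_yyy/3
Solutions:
 u(y) = C3*exp(14^(2/3)*3^(1/3)*y/14) + (C1*sin(14^(2/3)*3^(5/6)*y/28) + C2*cos(14^(2/3)*3^(5/6)*y/28))*exp(-14^(2/3)*3^(1/3)*y/28)


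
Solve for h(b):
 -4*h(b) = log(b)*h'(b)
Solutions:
 h(b) = C1*exp(-4*li(b))


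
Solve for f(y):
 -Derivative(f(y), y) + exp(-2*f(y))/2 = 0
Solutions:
 f(y) = log(-sqrt(C1 + y))
 f(y) = log(C1 + y)/2


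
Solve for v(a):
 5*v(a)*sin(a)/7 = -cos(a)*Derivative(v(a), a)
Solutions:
 v(a) = C1*cos(a)^(5/7)


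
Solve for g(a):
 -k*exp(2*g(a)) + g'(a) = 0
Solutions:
 g(a) = log(-sqrt(-1/(C1 + a*k))) - log(2)/2
 g(a) = log(-1/(C1 + a*k))/2 - log(2)/2


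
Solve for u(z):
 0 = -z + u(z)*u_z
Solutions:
 u(z) = -sqrt(C1 + z^2)
 u(z) = sqrt(C1 + z^2)


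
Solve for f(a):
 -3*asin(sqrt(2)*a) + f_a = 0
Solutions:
 f(a) = C1 + 3*a*asin(sqrt(2)*a) + 3*sqrt(2)*sqrt(1 - 2*a^2)/2


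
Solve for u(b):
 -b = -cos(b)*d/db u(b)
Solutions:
 u(b) = C1 + Integral(b/cos(b), b)


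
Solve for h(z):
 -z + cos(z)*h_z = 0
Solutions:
 h(z) = C1 + Integral(z/cos(z), z)


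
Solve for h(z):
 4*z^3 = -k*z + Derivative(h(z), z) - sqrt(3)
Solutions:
 h(z) = C1 + k*z^2/2 + z^4 + sqrt(3)*z


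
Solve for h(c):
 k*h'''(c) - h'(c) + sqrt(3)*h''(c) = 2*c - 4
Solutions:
 h(c) = C1 + C2*exp(c*(sqrt(4*k + 3) - sqrt(3))/(2*k)) + C3*exp(-c*(sqrt(4*k + 3) + sqrt(3))/(2*k)) - c^2 - 2*sqrt(3)*c + 4*c


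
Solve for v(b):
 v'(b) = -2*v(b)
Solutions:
 v(b) = C1*exp(-2*b)


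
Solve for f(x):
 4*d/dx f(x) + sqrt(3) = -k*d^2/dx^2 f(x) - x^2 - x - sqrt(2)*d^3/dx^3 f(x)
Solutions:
 f(x) = C1 + C2*exp(sqrt(2)*x*(-k + sqrt(k^2 - 16*sqrt(2)))/4) + C3*exp(-sqrt(2)*x*(k + sqrt(k^2 - 16*sqrt(2)))/4) - k^2*x/32 + k*x^2/16 + k*x/16 - x^3/12 - x^2/8 - sqrt(3)*x/4 + sqrt(2)*x/8


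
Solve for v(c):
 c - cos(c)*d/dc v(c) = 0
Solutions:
 v(c) = C1 + Integral(c/cos(c), c)


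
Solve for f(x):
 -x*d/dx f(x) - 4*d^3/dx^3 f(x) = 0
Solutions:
 f(x) = C1 + Integral(C2*airyai(-2^(1/3)*x/2) + C3*airybi(-2^(1/3)*x/2), x)


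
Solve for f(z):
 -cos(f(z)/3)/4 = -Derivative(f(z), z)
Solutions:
 -z/4 - 3*log(sin(f(z)/3) - 1)/2 + 3*log(sin(f(z)/3) + 1)/2 = C1


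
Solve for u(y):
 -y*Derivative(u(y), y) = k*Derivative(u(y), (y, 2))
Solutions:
 u(y) = C1 + C2*sqrt(k)*erf(sqrt(2)*y*sqrt(1/k)/2)


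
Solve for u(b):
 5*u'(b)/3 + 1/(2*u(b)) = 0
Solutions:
 u(b) = -sqrt(C1 - 15*b)/5
 u(b) = sqrt(C1 - 15*b)/5


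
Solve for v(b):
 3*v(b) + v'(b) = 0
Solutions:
 v(b) = C1*exp(-3*b)


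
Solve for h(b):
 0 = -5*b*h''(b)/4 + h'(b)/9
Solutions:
 h(b) = C1 + C2*b^(49/45)


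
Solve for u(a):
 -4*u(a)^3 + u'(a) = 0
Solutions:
 u(a) = -sqrt(2)*sqrt(-1/(C1 + 4*a))/2
 u(a) = sqrt(2)*sqrt(-1/(C1 + 4*a))/2


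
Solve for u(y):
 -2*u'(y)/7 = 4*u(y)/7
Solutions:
 u(y) = C1*exp(-2*y)


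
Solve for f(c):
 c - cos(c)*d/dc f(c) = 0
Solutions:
 f(c) = C1 + Integral(c/cos(c), c)


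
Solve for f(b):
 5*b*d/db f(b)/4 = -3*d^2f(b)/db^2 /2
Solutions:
 f(b) = C1 + C2*erf(sqrt(15)*b/6)


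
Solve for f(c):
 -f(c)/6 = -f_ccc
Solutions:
 f(c) = C3*exp(6^(2/3)*c/6) + (C1*sin(2^(2/3)*3^(1/6)*c/4) + C2*cos(2^(2/3)*3^(1/6)*c/4))*exp(-6^(2/3)*c/12)


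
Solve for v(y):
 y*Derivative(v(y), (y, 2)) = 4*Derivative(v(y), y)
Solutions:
 v(y) = C1 + C2*y^5


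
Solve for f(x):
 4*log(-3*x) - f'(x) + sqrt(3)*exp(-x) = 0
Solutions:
 f(x) = C1 + 4*x*log(-x) + 4*x*(-1 + log(3)) - sqrt(3)*exp(-x)


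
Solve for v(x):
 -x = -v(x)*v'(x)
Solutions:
 v(x) = -sqrt(C1 + x^2)
 v(x) = sqrt(C1 + x^2)


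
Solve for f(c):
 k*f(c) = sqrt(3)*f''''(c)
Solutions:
 f(c) = C1*exp(-3^(7/8)*c*k^(1/4)/3) + C2*exp(3^(7/8)*c*k^(1/4)/3) + C3*exp(-3^(7/8)*I*c*k^(1/4)/3) + C4*exp(3^(7/8)*I*c*k^(1/4)/3)


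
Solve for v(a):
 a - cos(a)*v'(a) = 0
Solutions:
 v(a) = C1 + Integral(a/cos(a), a)


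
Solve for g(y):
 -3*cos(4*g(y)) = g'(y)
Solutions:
 g(y) = -asin((C1 + exp(24*y))/(C1 - exp(24*y)))/4 + pi/4
 g(y) = asin((C1 + exp(24*y))/(C1 - exp(24*y)))/4


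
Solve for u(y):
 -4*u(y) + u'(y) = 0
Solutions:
 u(y) = C1*exp(4*y)


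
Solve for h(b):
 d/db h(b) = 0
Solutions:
 h(b) = C1


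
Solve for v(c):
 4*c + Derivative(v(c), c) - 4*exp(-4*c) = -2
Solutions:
 v(c) = C1 - 2*c^2 - 2*c - exp(-4*c)


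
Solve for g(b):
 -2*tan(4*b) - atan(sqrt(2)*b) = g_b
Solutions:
 g(b) = C1 - b*atan(sqrt(2)*b) + sqrt(2)*log(2*b^2 + 1)/4 + log(cos(4*b))/2


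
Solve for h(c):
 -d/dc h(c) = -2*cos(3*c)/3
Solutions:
 h(c) = C1 + 2*sin(3*c)/9


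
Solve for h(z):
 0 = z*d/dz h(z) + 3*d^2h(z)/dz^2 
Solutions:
 h(z) = C1 + C2*erf(sqrt(6)*z/6)


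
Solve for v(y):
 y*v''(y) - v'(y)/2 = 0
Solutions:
 v(y) = C1 + C2*y^(3/2)


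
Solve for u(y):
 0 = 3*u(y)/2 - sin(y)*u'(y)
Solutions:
 u(y) = C1*(cos(y) - 1)^(3/4)/(cos(y) + 1)^(3/4)


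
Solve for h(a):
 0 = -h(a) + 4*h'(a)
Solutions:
 h(a) = C1*exp(a/4)


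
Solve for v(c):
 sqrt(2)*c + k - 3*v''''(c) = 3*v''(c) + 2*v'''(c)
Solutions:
 v(c) = C1 + C2*c + sqrt(2)*c^3/18 + c^2*(3*k - 2*sqrt(2))/18 + (C3*sin(2*sqrt(2)*c/3) + C4*cos(2*sqrt(2)*c/3))*exp(-c/3)


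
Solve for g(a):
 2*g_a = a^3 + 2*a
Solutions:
 g(a) = C1 + a^4/8 + a^2/2


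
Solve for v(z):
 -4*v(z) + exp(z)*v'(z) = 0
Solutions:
 v(z) = C1*exp(-4*exp(-z))


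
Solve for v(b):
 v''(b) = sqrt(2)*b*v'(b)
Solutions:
 v(b) = C1 + C2*erfi(2^(3/4)*b/2)


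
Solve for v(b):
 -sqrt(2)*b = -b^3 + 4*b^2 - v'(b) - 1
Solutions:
 v(b) = C1 - b^4/4 + 4*b^3/3 + sqrt(2)*b^2/2 - b


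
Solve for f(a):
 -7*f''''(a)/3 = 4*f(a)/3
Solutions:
 f(a) = (C1*sin(7^(3/4)*a/7) + C2*cos(7^(3/4)*a/7))*exp(-7^(3/4)*a/7) + (C3*sin(7^(3/4)*a/7) + C4*cos(7^(3/4)*a/7))*exp(7^(3/4)*a/7)


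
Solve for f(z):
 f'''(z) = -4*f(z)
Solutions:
 f(z) = C3*exp(-2^(2/3)*z) + (C1*sin(2^(2/3)*sqrt(3)*z/2) + C2*cos(2^(2/3)*sqrt(3)*z/2))*exp(2^(2/3)*z/2)


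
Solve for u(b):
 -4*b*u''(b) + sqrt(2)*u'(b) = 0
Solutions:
 u(b) = C1 + C2*b^(sqrt(2)/4 + 1)


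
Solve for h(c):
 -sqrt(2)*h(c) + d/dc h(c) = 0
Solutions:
 h(c) = C1*exp(sqrt(2)*c)


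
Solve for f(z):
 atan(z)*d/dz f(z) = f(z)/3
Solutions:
 f(z) = C1*exp(Integral(1/atan(z), z)/3)


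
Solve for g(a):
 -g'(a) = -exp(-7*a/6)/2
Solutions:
 g(a) = C1 - 3*exp(-7*a/6)/7


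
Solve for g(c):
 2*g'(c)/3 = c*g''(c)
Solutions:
 g(c) = C1 + C2*c^(5/3)


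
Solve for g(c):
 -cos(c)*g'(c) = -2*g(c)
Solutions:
 g(c) = C1*(sin(c) + 1)/(sin(c) - 1)


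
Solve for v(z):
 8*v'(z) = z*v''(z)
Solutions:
 v(z) = C1 + C2*z^9


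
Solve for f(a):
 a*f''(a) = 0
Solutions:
 f(a) = C1 + C2*a


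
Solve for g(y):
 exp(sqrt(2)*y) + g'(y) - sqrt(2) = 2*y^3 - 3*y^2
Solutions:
 g(y) = C1 + y^4/2 - y^3 + sqrt(2)*y - sqrt(2)*exp(sqrt(2)*y)/2


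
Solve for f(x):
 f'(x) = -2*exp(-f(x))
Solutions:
 f(x) = log(C1 - 2*x)


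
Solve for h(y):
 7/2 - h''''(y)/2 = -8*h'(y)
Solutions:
 h(y) = C1 + C4*exp(2*2^(1/3)*y) - 7*y/16 + (C2*sin(2^(1/3)*sqrt(3)*y) + C3*cos(2^(1/3)*sqrt(3)*y))*exp(-2^(1/3)*y)


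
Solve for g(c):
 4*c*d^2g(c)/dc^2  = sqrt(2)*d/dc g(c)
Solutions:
 g(c) = C1 + C2*c^(sqrt(2)/4 + 1)


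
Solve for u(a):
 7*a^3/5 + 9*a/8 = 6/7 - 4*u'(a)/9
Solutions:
 u(a) = C1 - 63*a^4/80 - 81*a^2/64 + 27*a/14


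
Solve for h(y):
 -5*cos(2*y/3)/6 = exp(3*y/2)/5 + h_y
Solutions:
 h(y) = C1 - 2*exp(3*y/2)/15 - 5*sin(2*y/3)/4


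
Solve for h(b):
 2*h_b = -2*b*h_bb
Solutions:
 h(b) = C1 + C2*log(b)


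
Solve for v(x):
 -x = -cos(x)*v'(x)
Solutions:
 v(x) = C1 + Integral(x/cos(x), x)


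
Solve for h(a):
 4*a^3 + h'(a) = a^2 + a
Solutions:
 h(a) = C1 - a^4 + a^3/3 + a^2/2


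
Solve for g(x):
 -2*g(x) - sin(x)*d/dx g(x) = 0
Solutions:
 g(x) = C1*(cos(x) + 1)/(cos(x) - 1)


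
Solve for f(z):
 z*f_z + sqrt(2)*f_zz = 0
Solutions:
 f(z) = C1 + C2*erf(2^(1/4)*z/2)


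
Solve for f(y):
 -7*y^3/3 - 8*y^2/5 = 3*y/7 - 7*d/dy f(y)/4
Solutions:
 f(y) = C1 + y^4/3 + 32*y^3/105 + 6*y^2/49


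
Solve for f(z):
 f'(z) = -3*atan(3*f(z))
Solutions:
 Integral(1/atan(3*_y), (_y, f(z))) = C1 - 3*z


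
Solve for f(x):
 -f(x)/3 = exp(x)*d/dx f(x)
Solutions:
 f(x) = C1*exp(exp(-x)/3)


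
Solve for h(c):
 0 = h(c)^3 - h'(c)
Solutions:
 h(c) = -sqrt(2)*sqrt(-1/(C1 + c))/2
 h(c) = sqrt(2)*sqrt(-1/(C1 + c))/2


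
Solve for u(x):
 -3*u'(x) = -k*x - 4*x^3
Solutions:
 u(x) = C1 + k*x^2/6 + x^4/3


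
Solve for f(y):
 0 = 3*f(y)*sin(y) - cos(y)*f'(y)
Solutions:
 f(y) = C1/cos(y)^3


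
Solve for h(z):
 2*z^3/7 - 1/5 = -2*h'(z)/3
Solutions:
 h(z) = C1 - 3*z^4/28 + 3*z/10


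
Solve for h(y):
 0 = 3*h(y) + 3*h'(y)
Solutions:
 h(y) = C1*exp(-y)


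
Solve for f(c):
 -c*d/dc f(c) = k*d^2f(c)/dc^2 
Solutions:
 f(c) = C1 + C2*sqrt(k)*erf(sqrt(2)*c*sqrt(1/k)/2)


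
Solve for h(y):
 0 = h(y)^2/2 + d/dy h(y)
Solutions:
 h(y) = 2/(C1 + y)


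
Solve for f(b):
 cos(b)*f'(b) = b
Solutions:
 f(b) = C1 + Integral(b/cos(b), b)


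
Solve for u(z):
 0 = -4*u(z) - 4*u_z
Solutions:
 u(z) = C1*exp(-z)


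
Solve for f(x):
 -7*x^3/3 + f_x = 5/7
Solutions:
 f(x) = C1 + 7*x^4/12 + 5*x/7


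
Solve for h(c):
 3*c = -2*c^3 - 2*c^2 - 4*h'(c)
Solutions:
 h(c) = C1 - c^4/8 - c^3/6 - 3*c^2/8


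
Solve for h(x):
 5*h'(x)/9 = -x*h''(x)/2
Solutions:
 h(x) = C1 + C2/x^(1/9)


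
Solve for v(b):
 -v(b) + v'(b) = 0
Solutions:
 v(b) = C1*exp(b)


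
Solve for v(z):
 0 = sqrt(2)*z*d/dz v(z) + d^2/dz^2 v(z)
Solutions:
 v(z) = C1 + C2*erf(2^(3/4)*z/2)


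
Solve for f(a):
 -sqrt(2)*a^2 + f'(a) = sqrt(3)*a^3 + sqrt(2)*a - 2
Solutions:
 f(a) = C1 + sqrt(3)*a^4/4 + sqrt(2)*a^3/3 + sqrt(2)*a^2/2 - 2*a


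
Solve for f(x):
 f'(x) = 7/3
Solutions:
 f(x) = C1 + 7*x/3


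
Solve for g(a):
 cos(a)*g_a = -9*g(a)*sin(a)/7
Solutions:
 g(a) = C1*cos(a)^(9/7)


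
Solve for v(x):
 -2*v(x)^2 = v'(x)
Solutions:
 v(x) = 1/(C1 + 2*x)


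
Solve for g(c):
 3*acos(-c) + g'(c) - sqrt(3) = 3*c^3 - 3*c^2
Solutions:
 g(c) = C1 + 3*c^4/4 - c^3 - 3*c*acos(-c) + sqrt(3)*c - 3*sqrt(1 - c^2)


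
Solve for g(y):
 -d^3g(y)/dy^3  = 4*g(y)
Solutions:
 g(y) = C3*exp(-2^(2/3)*y) + (C1*sin(2^(2/3)*sqrt(3)*y/2) + C2*cos(2^(2/3)*sqrt(3)*y/2))*exp(2^(2/3)*y/2)


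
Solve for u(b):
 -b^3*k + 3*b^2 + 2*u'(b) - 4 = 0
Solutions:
 u(b) = C1 + b^4*k/8 - b^3/2 + 2*b


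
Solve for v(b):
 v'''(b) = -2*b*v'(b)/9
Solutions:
 v(b) = C1 + Integral(C2*airyai(-6^(1/3)*b/3) + C3*airybi(-6^(1/3)*b/3), b)


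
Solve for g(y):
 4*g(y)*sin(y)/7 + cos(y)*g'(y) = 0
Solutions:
 g(y) = C1*cos(y)^(4/7)


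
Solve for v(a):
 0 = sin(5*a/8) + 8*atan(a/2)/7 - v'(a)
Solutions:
 v(a) = C1 + 8*a*atan(a/2)/7 - 8*log(a^2 + 4)/7 - 8*cos(5*a/8)/5


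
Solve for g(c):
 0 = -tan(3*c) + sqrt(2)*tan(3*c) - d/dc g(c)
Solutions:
 g(c) = C1 - sqrt(2)*log(cos(3*c))/3 + log(cos(3*c))/3


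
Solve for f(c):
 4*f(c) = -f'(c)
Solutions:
 f(c) = C1*exp(-4*c)


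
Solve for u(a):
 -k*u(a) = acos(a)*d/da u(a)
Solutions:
 u(a) = C1*exp(-k*Integral(1/acos(a), a))


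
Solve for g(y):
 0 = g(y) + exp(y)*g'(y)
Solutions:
 g(y) = C1*exp(exp(-y))


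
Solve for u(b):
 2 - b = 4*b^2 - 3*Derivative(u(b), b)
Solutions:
 u(b) = C1 + 4*b^3/9 + b^2/6 - 2*b/3


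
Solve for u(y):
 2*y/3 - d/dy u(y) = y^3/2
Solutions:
 u(y) = C1 - y^4/8 + y^2/3


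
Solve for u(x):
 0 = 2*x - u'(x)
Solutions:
 u(x) = C1 + x^2


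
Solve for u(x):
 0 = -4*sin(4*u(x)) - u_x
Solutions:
 u(x) = -acos((-C1 - exp(32*x))/(C1 - exp(32*x)))/4 + pi/2
 u(x) = acos((-C1 - exp(32*x))/(C1 - exp(32*x)))/4


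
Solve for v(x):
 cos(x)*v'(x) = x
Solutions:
 v(x) = C1 + Integral(x/cos(x), x)


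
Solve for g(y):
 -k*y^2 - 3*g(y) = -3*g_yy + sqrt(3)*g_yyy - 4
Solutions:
 g(y) = C1*exp(y*(2*2^(1/3)*3^(2/3)/(3*sqrt(15) + 7*sqrt(3))^(1/3) + 2^(2/3)*3^(1/3)*(3*sqrt(15) + 7*sqrt(3))^(1/3) + 4*sqrt(3))/12)*sin(2^(1/3)*3^(1/6)*y*(-2^(1/3)*3^(2/3)*(3*sqrt(15) + 7*sqrt(3))^(1/3) + 6/(3*sqrt(15) + 7*sqrt(3))^(1/3))/12) + C2*exp(y*(2*2^(1/3)*3^(2/3)/(3*sqrt(15) + 7*sqrt(3))^(1/3) + 2^(2/3)*3^(1/3)*(3*sqrt(15) + 7*sqrt(3))^(1/3) + 4*sqrt(3))/12)*cos(2^(1/3)*3^(1/6)*y*(-2^(1/3)*3^(2/3)*(3*sqrt(15) + 7*sqrt(3))^(1/3) + 6/(3*sqrt(15) + 7*sqrt(3))^(1/3))/12) + C3*exp(y*(-2^(2/3)*3^(1/3)*(3*sqrt(15) + 7*sqrt(3))^(1/3) - 2*2^(1/3)*3^(2/3)/(3*sqrt(15) + 7*sqrt(3))^(1/3) + 2*sqrt(3))/6) - k*y^2/3 - 2*k/3 + 4/3


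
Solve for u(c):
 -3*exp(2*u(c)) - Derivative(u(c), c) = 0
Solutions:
 u(c) = log(-sqrt(-1/(C1 - 3*c))) - log(2)/2
 u(c) = log(-1/(C1 - 3*c))/2 - log(2)/2


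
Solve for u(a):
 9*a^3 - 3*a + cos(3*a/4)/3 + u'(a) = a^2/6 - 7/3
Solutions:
 u(a) = C1 - 9*a^4/4 + a^3/18 + 3*a^2/2 - 7*a/3 - 4*sin(3*a/4)/9


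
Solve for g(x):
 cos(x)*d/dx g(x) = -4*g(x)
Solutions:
 g(x) = C1*(sin(x)^2 - 2*sin(x) + 1)/(sin(x)^2 + 2*sin(x) + 1)


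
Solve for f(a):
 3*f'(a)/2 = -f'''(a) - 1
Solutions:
 f(a) = C1 + C2*sin(sqrt(6)*a/2) + C3*cos(sqrt(6)*a/2) - 2*a/3


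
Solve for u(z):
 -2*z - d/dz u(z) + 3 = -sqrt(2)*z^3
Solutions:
 u(z) = C1 + sqrt(2)*z^4/4 - z^2 + 3*z


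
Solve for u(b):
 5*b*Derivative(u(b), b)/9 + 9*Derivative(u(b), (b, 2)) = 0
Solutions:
 u(b) = C1 + C2*erf(sqrt(10)*b/18)


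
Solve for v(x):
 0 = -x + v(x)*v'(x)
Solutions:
 v(x) = -sqrt(C1 + x^2)
 v(x) = sqrt(C1 + x^2)


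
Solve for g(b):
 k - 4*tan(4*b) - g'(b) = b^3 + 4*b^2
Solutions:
 g(b) = C1 - b^4/4 - 4*b^3/3 + b*k + log(cos(4*b))


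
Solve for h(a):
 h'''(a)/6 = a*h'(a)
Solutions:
 h(a) = C1 + Integral(C2*airyai(6^(1/3)*a) + C3*airybi(6^(1/3)*a), a)


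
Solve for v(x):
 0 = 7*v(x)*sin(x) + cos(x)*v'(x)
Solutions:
 v(x) = C1*cos(x)^7


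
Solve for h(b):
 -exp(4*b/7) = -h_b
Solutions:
 h(b) = C1 + 7*exp(4*b/7)/4


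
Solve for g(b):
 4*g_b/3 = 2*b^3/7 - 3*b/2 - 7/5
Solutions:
 g(b) = C1 + 3*b^4/56 - 9*b^2/16 - 21*b/20


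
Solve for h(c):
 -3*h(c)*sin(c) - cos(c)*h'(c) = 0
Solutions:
 h(c) = C1*cos(c)^3


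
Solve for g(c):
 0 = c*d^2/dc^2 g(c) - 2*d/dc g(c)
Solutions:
 g(c) = C1 + C2*c^3


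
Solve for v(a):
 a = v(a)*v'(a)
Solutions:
 v(a) = -sqrt(C1 + a^2)
 v(a) = sqrt(C1 + a^2)


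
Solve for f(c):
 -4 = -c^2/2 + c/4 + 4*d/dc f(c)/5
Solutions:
 f(c) = C1 + 5*c^3/24 - 5*c^2/32 - 5*c


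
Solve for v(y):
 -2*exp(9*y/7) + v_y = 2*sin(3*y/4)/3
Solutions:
 v(y) = C1 + 14*exp(9*y/7)/9 - 8*cos(3*y/4)/9


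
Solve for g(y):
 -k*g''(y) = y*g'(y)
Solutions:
 g(y) = C1 + C2*sqrt(k)*erf(sqrt(2)*y*sqrt(1/k)/2)


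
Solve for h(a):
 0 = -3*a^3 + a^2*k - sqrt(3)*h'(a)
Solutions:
 h(a) = C1 - sqrt(3)*a^4/4 + sqrt(3)*a^3*k/9


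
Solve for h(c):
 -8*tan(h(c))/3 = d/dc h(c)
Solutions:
 h(c) = pi - asin(C1*exp(-8*c/3))
 h(c) = asin(C1*exp(-8*c/3))


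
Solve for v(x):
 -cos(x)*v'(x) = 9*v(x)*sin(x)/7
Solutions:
 v(x) = C1*cos(x)^(9/7)


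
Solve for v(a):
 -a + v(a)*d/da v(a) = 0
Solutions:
 v(a) = -sqrt(C1 + a^2)
 v(a) = sqrt(C1 + a^2)


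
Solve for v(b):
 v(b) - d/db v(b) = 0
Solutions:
 v(b) = C1*exp(b)


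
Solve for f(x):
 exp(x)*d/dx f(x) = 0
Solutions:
 f(x) = C1


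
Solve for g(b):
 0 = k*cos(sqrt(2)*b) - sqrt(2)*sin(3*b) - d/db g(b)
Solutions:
 g(b) = C1 + sqrt(2)*k*sin(sqrt(2)*b)/2 + sqrt(2)*cos(3*b)/3


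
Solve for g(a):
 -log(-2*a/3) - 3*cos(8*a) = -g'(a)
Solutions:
 g(a) = C1 + a*log(-a) - a*log(3) - a + a*log(2) + 3*sin(8*a)/8


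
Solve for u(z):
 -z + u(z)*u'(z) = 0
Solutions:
 u(z) = -sqrt(C1 + z^2)
 u(z) = sqrt(C1 + z^2)


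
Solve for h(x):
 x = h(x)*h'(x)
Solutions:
 h(x) = -sqrt(C1 + x^2)
 h(x) = sqrt(C1 + x^2)


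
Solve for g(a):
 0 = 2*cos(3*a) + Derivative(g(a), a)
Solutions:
 g(a) = C1 - 2*sin(3*a)/3


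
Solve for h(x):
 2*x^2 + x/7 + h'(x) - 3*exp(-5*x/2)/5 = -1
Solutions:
 h(x) = C1 - 2*x^3/3 - x^2/14 - x - 6*exp(-5*x/2)/25


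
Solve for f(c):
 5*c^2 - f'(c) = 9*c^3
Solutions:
 f(c) = C1 - 9*c^4/4 + 5*c^3/3


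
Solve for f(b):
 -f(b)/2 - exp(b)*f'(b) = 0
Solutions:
 f(b) = C1*exp(exp(-b)/2)


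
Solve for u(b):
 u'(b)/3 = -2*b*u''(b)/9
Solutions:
 u(b) = C1 + C2/sqrt(b)


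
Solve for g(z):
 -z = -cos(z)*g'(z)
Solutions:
 g(z) = C1 + Integral(z/cos(z), z)


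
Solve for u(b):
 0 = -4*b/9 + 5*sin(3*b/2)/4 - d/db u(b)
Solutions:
 u(b) = C1 - 2*b^2/9 - 5*cos(3*b/2)/6


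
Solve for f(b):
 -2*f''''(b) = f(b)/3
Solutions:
 f(b) = (C1*sin(2^(1/4)*3^(3/4)*b/6) + C2*cos(2^(1/4)*3^(3/4)*b/6))*exp(-2^(1/4)*3^(3/4)*b/6) + (C3*sin(2^(1/4)*3^(3/4)*b/6) + C4*cos(2^(1/4)*3^(3/4)*b/6))*exp(2^(1/4)*3^(3/4)*b/6)


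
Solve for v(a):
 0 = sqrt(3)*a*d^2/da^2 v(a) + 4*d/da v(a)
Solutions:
 v(a) = C1 + C2*a^(1 - 4*sqrt(3)/3)


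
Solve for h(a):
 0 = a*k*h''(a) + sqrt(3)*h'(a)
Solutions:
 h(a) = C1 + a^(((re(k) - sqrt(3))*re(k) + im(k)^2)/(re(k)^2 + im(k)^2))*(C2*sin(sqrt(3)*log(a)*Abs(im(k))/(re(k)^2 + im(k)^2)) + C3*cos(sqrt(3)*log(a)*im(k)/(re(k)^2 + im(k)^2)))


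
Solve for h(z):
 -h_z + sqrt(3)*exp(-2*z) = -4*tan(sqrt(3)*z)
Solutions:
 h(z) = C1 + 2*sqrt(3)*log(tan(sqrt(3)*z)^2 + 1)/3 - sqrt(3)*exp(-2*z)/2


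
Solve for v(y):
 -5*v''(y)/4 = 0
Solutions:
 v(y) = C1 + C2*y


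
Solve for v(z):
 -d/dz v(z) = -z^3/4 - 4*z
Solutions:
 v(z) = C1 + z^4/16 + 2*z^2


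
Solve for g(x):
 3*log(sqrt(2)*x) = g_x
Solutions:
 g(x) = C1 + 3*x*log(x) - 3*x + 3*x*log(2)/2


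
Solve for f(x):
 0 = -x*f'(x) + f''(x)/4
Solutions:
 f(x) = C1 + C2*erfi(sqrt(2)*x)


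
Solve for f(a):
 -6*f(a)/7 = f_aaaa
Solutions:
 f(a) = (C1*sin(14^(3/4)*3^(1/4)*a/14) + C2*cos(14^(3/4)*3^(1/4)*a/14))*exp(-14^(3/4)*3^(1/4)*a/14) + (C3*sin(14^(3/4)*3^(1/4)*a/14) + C4*cos(14^(3/4)*3^(1/4)*a/14))*exp(14^(3/4)*3^(1/4)*a/14)


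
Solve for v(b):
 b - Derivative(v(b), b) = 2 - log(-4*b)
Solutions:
 v(b) = C1 + b^2/2 + b*log(-b) + b*(-3 + 2*log(2))


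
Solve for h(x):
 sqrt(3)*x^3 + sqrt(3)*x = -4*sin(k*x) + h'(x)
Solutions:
 h(x) = C1 + sqrt(3)*x^4/4 + sqrt(3)*x^2/2 - 4*cos(k*x)/k


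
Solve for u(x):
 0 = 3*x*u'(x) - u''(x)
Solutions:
 u(x) = C1 + C2*erfi(sqrt(6)*x/2)


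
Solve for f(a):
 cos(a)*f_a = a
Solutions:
 f(a) = C1 + Integral(a/cos(a), a)


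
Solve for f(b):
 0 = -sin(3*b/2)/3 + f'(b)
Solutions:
 f(b) = C1 - 2*cos(3*b/2)/9


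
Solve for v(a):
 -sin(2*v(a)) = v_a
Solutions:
 v(a) = pi - acos((-C1 - exp(4*a))/(C1 - exp(4*a)))/2
 v(a) = acos((-C1 - exp(4*a))/(C1 - exp(4*a)))/2


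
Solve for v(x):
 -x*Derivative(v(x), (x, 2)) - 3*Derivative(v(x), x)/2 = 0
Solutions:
 v(x) = C1 + C2/sqrt(x)


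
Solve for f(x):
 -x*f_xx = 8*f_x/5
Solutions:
 f(x) = C1 + C2/x^(3/5)


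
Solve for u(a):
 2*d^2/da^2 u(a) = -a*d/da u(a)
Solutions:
 u(a) = C1 + C2*erf(a/2)


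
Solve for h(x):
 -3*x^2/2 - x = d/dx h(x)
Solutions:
 h(x) = C1 - x^3/2 - x^2/2


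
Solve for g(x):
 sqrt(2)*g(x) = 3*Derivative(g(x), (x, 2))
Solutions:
 g(x) = C1*exp(-2^(1/4)*sqrt(3)*x/3) + C2*exp(2^(1/4)*sqrt(3)*x/3)


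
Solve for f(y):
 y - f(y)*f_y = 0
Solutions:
 f(y) = -sqrt(C1 + y^2)
 f(y) = sqrt(C1 + y^2)


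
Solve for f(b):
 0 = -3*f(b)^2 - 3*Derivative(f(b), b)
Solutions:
 f(b) = 1/(C1 + b)


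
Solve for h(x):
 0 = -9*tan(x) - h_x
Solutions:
 h(x) = C1 + 9*log(cos(x))


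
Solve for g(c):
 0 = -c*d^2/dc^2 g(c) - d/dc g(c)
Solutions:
 g(c) = C1 + C2*log(c)


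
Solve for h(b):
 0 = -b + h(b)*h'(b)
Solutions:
 h(b) = -sqrt(C1 + b^2)
 h(b) = sqrt(C1 + b^2)


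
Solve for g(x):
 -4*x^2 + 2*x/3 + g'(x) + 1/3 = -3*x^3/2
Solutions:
 g(x) = C1 - 3*x^4/8 + 4*x^3/3 - x^2/3 - x/3


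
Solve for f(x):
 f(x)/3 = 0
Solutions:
 f(x) = 0


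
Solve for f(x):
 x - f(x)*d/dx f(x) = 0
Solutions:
 f(x) = -sqrt(C1 + x^2)
 f(x) = sqrt(C1 + x^2)


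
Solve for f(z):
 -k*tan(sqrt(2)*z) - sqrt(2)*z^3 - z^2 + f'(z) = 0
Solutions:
 f(z) = C1 - sqrt(2)*k*log(cos(sqrt(2)*z))/2 + sqrt(2)*z^4/4 + z^3/3


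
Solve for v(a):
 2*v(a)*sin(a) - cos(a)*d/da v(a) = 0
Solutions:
 v(a) = C1/cos(a)^2


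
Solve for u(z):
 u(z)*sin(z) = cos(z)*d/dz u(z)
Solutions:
 u(z) = C1/cos(z)


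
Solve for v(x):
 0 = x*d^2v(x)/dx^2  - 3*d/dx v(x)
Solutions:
 v(x) = C1 + C2*x^4


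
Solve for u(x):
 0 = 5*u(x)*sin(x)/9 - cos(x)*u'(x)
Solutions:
 u(x) = C1/cos(x)^(5/9)


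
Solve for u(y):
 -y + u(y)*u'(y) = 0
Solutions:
 u(y) = -sqrt(C1 + y^2)
 u(y) = sqrt(C1 + y^2)


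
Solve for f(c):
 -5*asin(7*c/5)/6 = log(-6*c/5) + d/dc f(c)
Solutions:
 f(c) = C1 - c*log(-c) - 5*c*asin(7*c/5)/6 - c*log(6) + c + c*log(5) - 5*sqrt(25 - 49*c^2)/42


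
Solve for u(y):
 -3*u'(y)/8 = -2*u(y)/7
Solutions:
 u(y) = C1*exp(16*y/21)


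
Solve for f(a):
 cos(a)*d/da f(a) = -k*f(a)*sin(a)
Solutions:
 f(a) = C1*exp(k*log(cos(a)))


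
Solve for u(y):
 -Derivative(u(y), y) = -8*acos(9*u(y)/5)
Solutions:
 Integral(1/acos(9*_y/5), (_y, u(y))) = C1 + 8*y


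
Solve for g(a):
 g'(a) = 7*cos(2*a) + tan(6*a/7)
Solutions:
 g(a) = C1 - 7*log(cos(6*a/7))/6 + 7*sin(2*a)/2


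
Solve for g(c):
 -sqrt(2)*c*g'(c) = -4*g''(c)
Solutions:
 g(c) = C1 + C2*erfi(2^(3/4)*c/4)


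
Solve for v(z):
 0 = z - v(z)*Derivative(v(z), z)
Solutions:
 v(z) = -sqrt(C1 + z^2)
 v(z) = sqrt(C1 + z^2)


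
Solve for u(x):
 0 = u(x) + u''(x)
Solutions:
 u(x) = C1*sin(x) + C2*cos(x)


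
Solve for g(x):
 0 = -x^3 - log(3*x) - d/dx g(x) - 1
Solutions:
 g(x) = C1 - x^4/4 - x*log(x) - x*log(3)


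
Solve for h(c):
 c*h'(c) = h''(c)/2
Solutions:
 h(c) = C1 + C2*erfi(c)


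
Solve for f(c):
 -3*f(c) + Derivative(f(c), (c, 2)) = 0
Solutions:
 f(c) = C1*exp(-sqrt(3)*c) + C2*exp(sqrt(3)*c)


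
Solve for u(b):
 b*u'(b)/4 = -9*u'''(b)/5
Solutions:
 u(b) = C1 + Integral(C2*airyai(-30^(1/3)*b/6) + C3*airybi(-30^(1/3)*b/6), b)


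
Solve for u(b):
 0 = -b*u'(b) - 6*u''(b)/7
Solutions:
 u(b) = C1 + C2*erf(sqrt(21)*b/6)


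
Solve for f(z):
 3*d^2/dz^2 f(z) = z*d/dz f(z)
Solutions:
 f(z) = C1 + C2*erfi(sqrt(6)*z/6)


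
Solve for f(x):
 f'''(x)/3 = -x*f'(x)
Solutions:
 f(x) = C1 + Integral(C2*airyai(-3^(1/3)*x) + C3*airybi(-3^(1/3)*x), x)


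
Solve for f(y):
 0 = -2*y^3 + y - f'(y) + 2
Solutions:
 f(y) = C1 - y^4/2 + y^2/2 + 2*y


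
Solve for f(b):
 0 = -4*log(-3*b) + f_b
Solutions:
 f(b) = C1 + 4*b*log(-b) + 4*b*(-1 + log(3))


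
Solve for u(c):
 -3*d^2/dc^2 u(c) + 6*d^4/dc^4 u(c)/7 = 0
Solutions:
 u(c) = C1 + C2*c + C3*exp(-sqrt(14)*c/2) + C4*exp(sqrt(14)*c/2)


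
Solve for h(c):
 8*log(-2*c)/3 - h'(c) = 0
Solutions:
 h(c) = C1 + 8*c*log(-c)/3 + 8*c*(-1 + log(2))/3


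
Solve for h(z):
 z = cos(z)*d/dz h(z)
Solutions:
 h(z) = C1 + Integral(z/cos(z), z)


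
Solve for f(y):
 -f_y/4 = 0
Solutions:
 f(y) = C1


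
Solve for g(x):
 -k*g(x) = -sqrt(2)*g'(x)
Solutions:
 g(x) = C1*exp(sqrt(2)*k*x/2)


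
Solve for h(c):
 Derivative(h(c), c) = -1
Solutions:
 h(c) = C1 - c


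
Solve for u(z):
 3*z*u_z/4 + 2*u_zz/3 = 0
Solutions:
 u(z) = C1 + C2*erf(3*z/4)


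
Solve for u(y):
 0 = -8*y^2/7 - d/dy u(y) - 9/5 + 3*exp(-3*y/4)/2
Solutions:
 u(y) = C1 - 8*y^3/21 - 9*y/5 - 2*exp(-3*y/4)


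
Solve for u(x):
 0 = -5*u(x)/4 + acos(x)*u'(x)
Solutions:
 u(x) = C1*exp(5*Integral(1/acos(x), x)/4)


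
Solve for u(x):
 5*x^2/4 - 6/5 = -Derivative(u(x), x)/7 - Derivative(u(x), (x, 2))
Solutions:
 u(x) = C1 + C2*exp(-x/7) - 35*x^3/12 + 245*x^2/4 - 8491*x/10


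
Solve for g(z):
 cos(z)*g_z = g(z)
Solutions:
 g(z) = C1*sqrt(sin(z) + 1)/sqrt(sin(z) - 1)


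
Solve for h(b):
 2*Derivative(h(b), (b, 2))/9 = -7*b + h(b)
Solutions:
 h(b) = C1*exp(-3*sqrt(2)*b/2) + C2*exp(3*sqrt(2)*b/2) + 7*b


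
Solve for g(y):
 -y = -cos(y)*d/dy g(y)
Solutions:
 g(y) = C1 + Integral(y/cos(y), y)


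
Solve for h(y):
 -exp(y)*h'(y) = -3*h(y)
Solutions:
 h(y) = C1*exp(-3*exp(-y))


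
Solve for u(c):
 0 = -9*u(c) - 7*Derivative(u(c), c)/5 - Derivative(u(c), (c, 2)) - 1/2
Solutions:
 u(c) = (C1*sin(sqrt(851)*c/10) + C2*cos(sqrt(851)*c/10))*exp(-7*c/10) - 1/18


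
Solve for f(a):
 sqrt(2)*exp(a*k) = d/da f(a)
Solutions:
 f(a) = C1 + sqrt(2)*exp(a*k)/k


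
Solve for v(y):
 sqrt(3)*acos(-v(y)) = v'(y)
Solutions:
 Integral(1/acos(-_y), (_y, v(y))) = C1 + sqrt(3)*y


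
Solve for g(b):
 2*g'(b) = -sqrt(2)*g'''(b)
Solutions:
 g(b) = C1 + C2*sin(2^(1/4)*b) + C3*cos(2^(1/4)*b)


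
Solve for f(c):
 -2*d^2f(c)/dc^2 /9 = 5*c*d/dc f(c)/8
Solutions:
 f(c) = C1 + C2*erf(3*sqrt(10)*c/8)


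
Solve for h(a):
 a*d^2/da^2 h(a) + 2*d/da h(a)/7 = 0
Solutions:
 h(a) = C1 + C2*a^(5/7)


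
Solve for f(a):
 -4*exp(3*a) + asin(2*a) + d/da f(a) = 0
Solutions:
 f(a) = C1 - a*asin(2*a) - sqrt(1 - 4*a^2)/2 + 4*exp(3*a)/3


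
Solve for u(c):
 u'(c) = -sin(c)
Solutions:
 u(c) = C1 + cos(c)


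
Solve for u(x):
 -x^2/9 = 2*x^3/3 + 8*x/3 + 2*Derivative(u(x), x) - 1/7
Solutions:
 u(x) = C1 - x^4/12 - x^3/54 - 2*x^2/3 + x/14


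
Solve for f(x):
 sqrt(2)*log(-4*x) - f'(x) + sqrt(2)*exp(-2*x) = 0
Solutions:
 f(x) = C1 + sqrt(2)*x*log(-x) + sqrt(2)*x*(-1 + 2*log(2)) - sqrt(2)*exp(-2*x)/2


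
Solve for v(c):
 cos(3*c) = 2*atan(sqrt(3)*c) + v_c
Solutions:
 v(c) = C1 - 2*c*atan(sqrt(3)*c) + sqrt(3)*log(3*c^2 + 1)/3 + sin(3*c)/3


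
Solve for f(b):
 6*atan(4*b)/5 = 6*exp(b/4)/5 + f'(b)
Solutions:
 f(b) = C1 + 6*b*atan(4*b)/5 - 24*exp(b/4)/5 - 3*log(16*b^2 + 1)/20


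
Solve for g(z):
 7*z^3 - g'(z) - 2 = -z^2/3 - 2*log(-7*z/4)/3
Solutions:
 g(z) = C1 + 7*z^4/4 + z^3/9 + 2*z*log(-z)/3 + z*(-8/3 - 2*log(2) + 2*log(14)/3)


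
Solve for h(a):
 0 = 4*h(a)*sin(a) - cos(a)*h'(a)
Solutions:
 h(a) = C1/cos(a)^4


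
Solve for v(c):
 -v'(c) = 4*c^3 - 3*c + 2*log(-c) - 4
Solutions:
 v(c) = C1 - c^4 + 3*c^2/2 - 2*c*log(-c) + 6*c


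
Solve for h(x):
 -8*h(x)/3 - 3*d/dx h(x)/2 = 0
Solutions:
 h(x) = C1*exp(-16*x/9)


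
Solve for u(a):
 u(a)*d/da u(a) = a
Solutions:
 u(a) = -sqrt(C1 + a^2)
 u(a) = sqrt(C1 + a^2)


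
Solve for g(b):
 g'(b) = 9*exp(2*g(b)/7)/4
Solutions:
 g(b) = 7*log(-sqrt(-1/(C1 + 9*b))) + 7*log(14)/2
 g(b) = 7*log(-1/(C1 + 9*b))/2 + 7*log(14)/2


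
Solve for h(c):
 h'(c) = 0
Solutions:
 h(c) = C1


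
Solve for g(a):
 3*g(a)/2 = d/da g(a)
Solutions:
 g(a) = C1*exp(3*a/2)


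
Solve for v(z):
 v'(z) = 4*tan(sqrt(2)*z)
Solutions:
 v(z) = C1 - 2*sqrt(2)*log(cos(sqrt(2)*z))


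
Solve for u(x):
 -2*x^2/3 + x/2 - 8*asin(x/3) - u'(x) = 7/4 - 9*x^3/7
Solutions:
 u(x) = C1 + 9*x^4/28 - 2*x^3/9 + x^2/4 - 8*x*asin(x/3) - 7*x/4 - 8*sqrt(9 - x^2)


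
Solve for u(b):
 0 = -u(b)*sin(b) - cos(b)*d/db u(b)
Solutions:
 u(b) = C1*cos(b)


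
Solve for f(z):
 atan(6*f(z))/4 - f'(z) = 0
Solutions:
 Integral(1/atan(6*_y), (_y, f(z))) = C1 + z/4


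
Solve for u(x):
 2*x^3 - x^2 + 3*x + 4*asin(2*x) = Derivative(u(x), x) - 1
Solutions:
 u(x) = C1 + x^4/2 - x^3/3 + 3*x^2/2 + 4*x*asin(2*x) + x + 2*sqrt(1 - 4*x^2)


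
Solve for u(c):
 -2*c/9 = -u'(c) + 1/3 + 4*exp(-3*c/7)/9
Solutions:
 u(c) = C1 + c^2/9 + c/3 - 28*exp(-3*c/7)/27


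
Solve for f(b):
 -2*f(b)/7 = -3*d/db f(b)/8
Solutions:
 f(b) = C1*exp(16*b/21)


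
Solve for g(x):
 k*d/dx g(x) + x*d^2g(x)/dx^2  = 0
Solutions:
 g(x) = C1 + x^(1 - re(k))*(C2*sin(log(x)*Abs(im(k))) + C3*cos(log(x)*im(k)))


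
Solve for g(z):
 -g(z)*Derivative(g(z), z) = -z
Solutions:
 g(z) = -sqrt(C1 + z^2)
 g(z) = sqrt(C1 + z^2)


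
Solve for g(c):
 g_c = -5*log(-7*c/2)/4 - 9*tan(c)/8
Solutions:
 g(c) = C1 - 5*c*log(-c)/4 - 5*c*log(7)/4 + 5*c*log(2)/4 + 5*c/4 + 9*log(cos(c))/8


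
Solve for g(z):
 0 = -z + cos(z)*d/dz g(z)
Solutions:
 g(z) = C1 + Integral(z/cos(z), z)


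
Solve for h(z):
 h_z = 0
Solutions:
 h(z) = C1


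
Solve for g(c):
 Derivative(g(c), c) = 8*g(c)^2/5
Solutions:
 g(c) = -5/(C1 + 8*c)


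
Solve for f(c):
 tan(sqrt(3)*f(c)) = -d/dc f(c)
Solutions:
 f(c) = sqrt(3)*(pi - asin(C1*exp(-sqrt(3)*c)))/3
 f(c) = sqrt(3)*asin(C1*exp(-sqrt(3)*c))/3


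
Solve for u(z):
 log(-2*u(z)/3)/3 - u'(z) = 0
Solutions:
 -3*Integral(1/(log(-_y) - log(3) + log(2)), (_y, u(z))) = C1 - z


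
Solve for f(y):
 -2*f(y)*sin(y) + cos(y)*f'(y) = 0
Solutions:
 f(y) = C1/cos(y)^2


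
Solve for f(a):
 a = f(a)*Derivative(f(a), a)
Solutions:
 f(a) = -sqrt(C1 + a^2)
 f(a) = sqrt(C1 + a^2)


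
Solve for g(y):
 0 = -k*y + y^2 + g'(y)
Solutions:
 g(y) = C1 + k*y^2/2 - y^3/3


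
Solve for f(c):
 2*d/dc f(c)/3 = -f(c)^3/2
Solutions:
 f(c) = -sqrt(2)*sqrt(-1/(C1 - 3*c))
 f(c) = sqrt(2)*sqrt(-1/(C1 - 3*c))


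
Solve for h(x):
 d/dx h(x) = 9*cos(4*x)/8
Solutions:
 h(x) = C1 + 9*sin(4*x)/32


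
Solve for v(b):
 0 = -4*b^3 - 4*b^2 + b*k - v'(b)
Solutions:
 v(b) = C1 - b^4 - 4*b^3/3 + b^2*k/2


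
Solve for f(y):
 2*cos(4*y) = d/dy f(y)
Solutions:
 f(y) = C1 + sin(4*y)/2


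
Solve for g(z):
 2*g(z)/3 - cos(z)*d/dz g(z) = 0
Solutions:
 g(z) = C1*(sin(z) + 1)^(1/3)/(sin(z) - 1)^(1/3)


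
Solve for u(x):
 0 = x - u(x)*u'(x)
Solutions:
 u(x) = -sqrt(C1 + x^2)
 u(x) = sqrt(C1 + x^2)


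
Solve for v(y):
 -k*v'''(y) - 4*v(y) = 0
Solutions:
 v(y) = C1*exp(2^(2/3)*y*(-1/k)^(1/3)) + C2*exp(2^(2/3)*y*(-1/k)^(1/3)*(-1 + sqrt(3)*I)/2) + C3*exp(-2^(2/3)*y*(-1/k)^(1/3)*(1 + sqrt(3)*I)/2)


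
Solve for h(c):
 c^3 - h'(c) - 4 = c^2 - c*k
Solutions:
 h(c) = C1 + c^4/4 - c^3/3 + c^2*k/2 - 4*c


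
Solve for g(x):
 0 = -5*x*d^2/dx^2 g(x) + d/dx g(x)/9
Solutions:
 g(x) = C1 + C2*x^(46/45)


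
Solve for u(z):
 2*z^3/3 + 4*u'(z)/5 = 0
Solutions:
 u(z) = C1 - 5*z^4/24


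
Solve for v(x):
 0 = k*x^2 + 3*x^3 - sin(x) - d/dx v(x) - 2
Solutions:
 v(x) = C1 + k*x^3/3 + 3*x^4/4 - 2*x + cos(x)


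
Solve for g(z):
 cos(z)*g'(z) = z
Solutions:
 g(z) = C1 + Integral(z/cos(z), z)


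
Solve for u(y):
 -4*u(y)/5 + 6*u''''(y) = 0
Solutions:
 u(y) = C1*exp(-15^(3/4)*2^(1/4)*y/15) + C2*exp(15^(3/4)*2^(1/4)*y/15) + C3*sin(15^(3/4)*2^(1/4)*y/15) + C4*cos(15^(3/4)*2^(1/4)*y/15)


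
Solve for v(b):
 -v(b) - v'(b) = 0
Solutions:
 v(b) = C1*exp(-b)


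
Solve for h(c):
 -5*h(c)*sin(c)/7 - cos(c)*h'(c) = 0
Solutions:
 h(c) = C1*cos(c)^(5/7)


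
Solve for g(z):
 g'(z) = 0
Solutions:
 g(z) = C1


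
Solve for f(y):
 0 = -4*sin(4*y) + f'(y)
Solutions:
 f(y) = C1 - cos(4*y)


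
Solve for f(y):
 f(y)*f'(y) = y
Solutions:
 f(y) = -sqrt(C1 + y^2)
 f(y) = sqrt(C1 + y^2)


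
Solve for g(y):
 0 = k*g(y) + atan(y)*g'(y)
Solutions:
 g(y) = C1*exp(-k*Integral(1/atan(y), y))


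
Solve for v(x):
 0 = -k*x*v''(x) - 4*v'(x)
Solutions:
 v(x) = C1 + x^(((re(k) - 4)*re(k) + im(k)^2)/(re(k)^2 + im(k)^2))*(C2*sin(4*log(x)*Abs(im(k))/(re(k)^2 + im(k)^2)) + C3*cos(4*log(x)*im(k)/(re(k)^2 + im(k)^2)))


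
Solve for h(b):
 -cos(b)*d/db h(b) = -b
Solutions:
 h(b) = C1 + Integral(b/cos(b), b)


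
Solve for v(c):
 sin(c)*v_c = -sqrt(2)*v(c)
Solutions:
 v(c) = C1*(cos(c) + 1)^(sqrt(2)/2)/(cos(c) - 1)^(sqrt(2)/2)


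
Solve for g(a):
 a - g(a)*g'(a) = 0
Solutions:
 g(a) = -sqrt(C1 + a^2)
 g(a) = sqrt(C1 + a^2)


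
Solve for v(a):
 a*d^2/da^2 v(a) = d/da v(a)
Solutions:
 v(a) = C1 + C2*a^2


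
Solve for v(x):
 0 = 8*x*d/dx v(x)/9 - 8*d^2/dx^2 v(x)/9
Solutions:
 v(x) = C1 + C2*erfi(sqrt(2)*x/2)


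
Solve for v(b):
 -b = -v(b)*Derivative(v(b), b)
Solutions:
 v(b) = -sqrt(C1 + b^2)
 v(b) = sqrt(C1 + b^2)


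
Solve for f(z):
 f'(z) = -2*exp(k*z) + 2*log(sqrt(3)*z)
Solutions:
 f(z) = C1 + 2*z*log(z) + z*(-2 + log(3)) + Piecewise((-2*exp(k*z)/k, Ne(k, 0)), (-2*z, True))


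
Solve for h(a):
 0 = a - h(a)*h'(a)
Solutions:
 h(a) = -sqrt(C1 + a^2)
 h(a) = sqrt(C1 + a^2)


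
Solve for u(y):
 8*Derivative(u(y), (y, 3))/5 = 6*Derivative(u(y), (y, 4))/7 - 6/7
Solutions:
 u(y) = C1 + C2*y + C3*y^2 + C4*exp(28*y/15) - 5*y^3/56


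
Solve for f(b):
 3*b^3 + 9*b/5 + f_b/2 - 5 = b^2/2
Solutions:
 f(b) = C1 - 3*b^4/2 + b^3/3 - 9*b^2/5 + 10*b


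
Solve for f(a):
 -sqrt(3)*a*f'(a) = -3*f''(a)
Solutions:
 f(a) = C1 + C2*erfi(sqrt(2)*3^(3/4)*a/6)


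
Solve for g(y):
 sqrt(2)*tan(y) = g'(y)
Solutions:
 g(y) = C1 - sqrt(2)*log(cos(y))


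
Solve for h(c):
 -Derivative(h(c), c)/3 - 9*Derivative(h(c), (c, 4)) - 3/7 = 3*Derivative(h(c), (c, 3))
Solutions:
 h(c) = C1 + C2*exp(c*(-4 + 2*2^(1/3)/(3*sqrt(93) + 29)^(1/3) + 2^(2/3)*(3*sqrt(93) + 29)^(1/3))/36)*sin(2^(1/3)*sqrt(3)*c*(-2^(1/3)*(3*sqrt(93) + 29)^(1/3) + 2/(3*sqrt(93) + 29)^(1/3))/36) + C3*exp(c*(-4 + 2*2^(1/3)/(3*sqrt(93) + 29)^(1/3) + 2^(2/3)*(3*sqrt(93) + 29)^(1/3))/36)*cos(2^(1/3)*sqrt(3)*c*(-2^(1/3)*(3*sqrt(93) + 29)^(1/3) + 2/(3*sqrt(93) + 29)^(1/3))/36) + C4*exp(-c*(2*2^(1/3)/(3*sqrt(93) + 29)^(1/3) + 2 + 2^(2/3)*(3*sqrt(93) + 29)^(1/3))/18) - 9*c/7


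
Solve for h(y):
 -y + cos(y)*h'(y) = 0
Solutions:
 h(y) = C1 + Integral(y/cos(y), y)


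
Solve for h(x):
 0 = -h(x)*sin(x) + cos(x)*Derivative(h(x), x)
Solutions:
 h(x) = C1/cos(x)
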